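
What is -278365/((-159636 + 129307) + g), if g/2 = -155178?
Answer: 55673/68137 ≈ 0.81707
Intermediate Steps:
g = -310356 (g = 2*(-155178) = -310356)
-278365/((-159636 + 129307) + g) = -278365/((-159636 + 129307) - 310356) = -278365/(-30329 - 310356) = -278365/(-340685) = -278365*(-1/340685) = 55673/68137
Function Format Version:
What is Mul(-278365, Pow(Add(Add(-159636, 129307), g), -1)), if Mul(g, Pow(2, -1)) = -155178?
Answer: Rational(55673, 68137) ≈ 0.81707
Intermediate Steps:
g = -310356 (g = Mul(2, -155178) = -310356)
Mul(-278365, Pow(Add(Add(-159636, 129307), g), -1)) = Mul(-278365, Pow(Add(Add(-159636, 129307), -310356), -1)) = Mul(-278365, Pow(Add(-30329, -310356), -1)) = Mul(-278365, Pow(-340685, -1)) = Mul(-278365, Rational(-1, 340685)) = Rational(55673, 68137)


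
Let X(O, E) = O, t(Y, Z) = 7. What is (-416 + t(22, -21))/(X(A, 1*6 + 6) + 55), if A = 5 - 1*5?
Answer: -409/55 ≈ -7.4364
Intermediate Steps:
A = 0 (A = 5 - 5 = 0)
(-416 + t(22, -21))/(X(A, 1*6 + 6) + 55) = (-416 + 7)/(0 + 55) = -409/55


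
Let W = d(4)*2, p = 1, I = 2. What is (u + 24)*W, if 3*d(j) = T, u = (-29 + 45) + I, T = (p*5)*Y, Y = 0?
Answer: 0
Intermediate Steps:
T = 0 (T = (1*5)*0 = 5*0 = 0)
u = 18 (u = (-29 + 45) + 2 = 16 + 2 = 18)
d(j) = 0 (d(j) = (1/3)*0 = 0)
W = 0 (W = 0*2 = 0)
(u + 24)*W = (18 + 24)*0 = 42*0 = 0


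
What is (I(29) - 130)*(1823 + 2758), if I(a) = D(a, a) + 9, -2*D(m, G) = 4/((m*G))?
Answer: -466176303/841 ≈ -5.5431e+5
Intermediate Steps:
D(m, G) = -2/(G*m) (D(m, G) = -2/(m*G) = -2/(G*m))
I(a) = 9 - 2/a² (I(a) = -2/(a*a) + 9 = -2/a² + 9 = 9 - 2/a²)
(I(29) - 130)*(1823 + 2758) = ((9 - 2/29²) - 130)*(1823 + 2758) = ((9 - 2*1/841) - 130)*4581 = ((9 - 2/841) - 130)*4581 = (7567/841 - 130)*4581 = -101763/841*4581 = -466176303/841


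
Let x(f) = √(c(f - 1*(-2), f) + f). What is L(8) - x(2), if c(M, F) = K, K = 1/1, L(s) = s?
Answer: 8 - √3 ≈ 6.2680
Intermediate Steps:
K = 1
c(M, F) = 1
x(f) = √(1 + f)
L(8) - x(2) = 8 - √(1 + 2) = 8 - √3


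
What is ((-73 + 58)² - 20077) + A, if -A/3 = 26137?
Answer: -98263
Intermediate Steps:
A = -78411 (A = -3*26137 = -78411)
((-73 + 58)² - 20077) + A = ((-73 + 58)² - 20077) - 78411 = ((-15)² - 20077) - 78411 = (225 - 20077) - 78411 = -19852 - 78411 = -98263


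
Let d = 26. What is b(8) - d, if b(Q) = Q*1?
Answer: -18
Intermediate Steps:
b(Q) = Q
b(8) - d = 8 - 1*26 = 8 - 26 = -18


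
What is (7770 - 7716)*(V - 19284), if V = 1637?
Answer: -952938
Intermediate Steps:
(7770 - 7716)*(V - 19284) = (7770 - 7716)*(1637 - 19284) = 54*(-17647) = -952938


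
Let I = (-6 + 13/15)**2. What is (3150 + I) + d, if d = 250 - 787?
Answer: 593854/225 ≈ 2639.4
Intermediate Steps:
d = -537
I = 5929/225 (I = (-6 + 13*(1/15))**2 = (-6 + 13/15)**2 = (-77/15)**2 = 5929/225 ≈ 26.351)
(3150 + I) + d = (3150 + 5929/225) - 537 = 714679/225 - 537 = 593854/225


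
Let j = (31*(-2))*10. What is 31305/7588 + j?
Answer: -4673255/7588 ≈ -615.87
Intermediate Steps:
j = -620 (j = -62*10 = -620)
31305/7588 + j = 31305/7588 - 620 = -4673255/7588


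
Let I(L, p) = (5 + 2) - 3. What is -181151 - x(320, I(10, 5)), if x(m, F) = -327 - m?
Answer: -180504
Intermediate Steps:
I(L, p) = 4 (I(L, p) = 7 - 3 = 4)
-181151 - x(320, I(10, 5)) = -181151 - (-327 - 1*320) = -181151 - (-327 - 320) = -181151 - 1*(-647) = -181151 + 647 = -180504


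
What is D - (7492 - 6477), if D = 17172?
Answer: 16157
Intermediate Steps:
D - (7492 - 6477) = 17172 - (7492 - 6477) = 17172 - 1*1015 = 17172 - 1015 = 16157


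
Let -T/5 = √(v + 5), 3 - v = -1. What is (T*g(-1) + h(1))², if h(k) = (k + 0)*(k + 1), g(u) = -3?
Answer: 2209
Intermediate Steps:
v = 4 (v = 3 - 1*(-1) = 3 + 1 = 4)
T = -15 (T = -5*√(4 + 5) = -5*√9 = -5*3 = -15)
h(k) = k*(1 + k)
(T*g(-1) + h(1))² = (-15*(-3) + 1*(1 + 1))² = (45 + 1*2)² = (45 + 2)² = 47² = 2209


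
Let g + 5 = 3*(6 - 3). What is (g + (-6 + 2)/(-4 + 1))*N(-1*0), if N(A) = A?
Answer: 0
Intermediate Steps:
g = 4 (g = -5 + 3*(6 - 3) = -5 + 3*3 = -5 + 9 = 4)
(g + (-6 + 2)/(-4 + 1))*N(-1*0) = (4 + (-6 + 2)/(-4 + 1))*(-1*0) = (4 - 4/(-3))*0 = (4 - 4*(-1/3))*0 = (4 + 4/3)*0 = (16/3)*0 = 0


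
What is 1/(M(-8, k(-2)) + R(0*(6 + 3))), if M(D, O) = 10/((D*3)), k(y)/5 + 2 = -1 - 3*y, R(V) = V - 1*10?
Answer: -12/125 ≈ -0.096000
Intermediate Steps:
R(V) = -10 + V (R(V) = V - 10 = -10 + V)
k(y) = -15 - 15*y (k(y) = -10 + 5*(-1 - 3*y) = -10 + (-5 - 15*y) = -15 - 15*y)
M(D, O) = 10/(3*D) (M(D, O) = 10/((3*D)) = 10*(1/(3*D)) = 10/(3*D))
1/(M(-8, k(-2)) + R(0*(6 + 3))) = 1/((10/3)/(-8) + (-10 + 0*(6 + 3))) = 1/((10/3)*(-⅛) + (-10 + 0*9)) = 1/(-5/12 + (-10 + 0)) = 1/(-5/12 - 10) = 1/(-125/12) = -12/125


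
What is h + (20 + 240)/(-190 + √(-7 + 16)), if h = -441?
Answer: -82727/187 ≈ -442.39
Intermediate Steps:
h + (20 + 240)/(-190 + √(-7 + 16)) = -441 + (20 + 240)/(-190 + √(-7 + 16)) = -441 + 260/(-190 + √9) = -441 + 260/(-190 + 3) = -441 + 260/(-187) = -441 + 260*(-1/187) = -441 - 260/187 = -82727/187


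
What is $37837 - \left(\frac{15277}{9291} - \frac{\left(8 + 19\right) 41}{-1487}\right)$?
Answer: $\frac{522712282093}{13815717} \approx 37835.0$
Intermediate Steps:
$37837 - \left(\frac{15277}{9291} - \frac{\left(8 + 19\right) 41}{-1487}\right) = 37837 - \left(\frac{15277}{9291} - 27 \cdot 41 \left(- \frac{1}{1487}\right)\right) = 37837 + \left(- \frac{15277}{9291} + 1107 \left(- \frac{1}{1487}\right)\right) = 37837 - \frac{33002036}{13815717} = \frac{522712282093}{13815717}$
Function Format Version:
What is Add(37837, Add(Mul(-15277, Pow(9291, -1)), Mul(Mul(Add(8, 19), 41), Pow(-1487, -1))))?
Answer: Rational(522712282093, 13815717) ≈ 37835.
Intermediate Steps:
Add(37837, Add(Mul(-15277, Pow(9291, -1)), Mul(Mul(Add(8, 19), 41), Pow(-1487, -1)))) = Add(37837, Add(Mul(-15277, Rational(1, 9291)), Mul(Mul(27, 41), Rational(-1, 1487)))) = Add(37837, Add(Rational(-15277, 9291), Mul(1107, Rational(-1, 1487)))) = Add(37837, Add(Rational(-15277, 9291), Rational(-1107, 1487))) = Add(37837, Rational(-33002036, 13815717)) = Rational(522712282093, 13815717)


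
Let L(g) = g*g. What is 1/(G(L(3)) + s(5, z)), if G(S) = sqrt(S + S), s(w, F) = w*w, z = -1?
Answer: 25/607 - 3*sqrt(2)/607 ≈ 0.034197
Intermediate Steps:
L(g) = g**2
s(w, F) = w**2
G(S) = sqrt(2)*sqrt(S) (G(S) = sqrt(2*S) = sqrt(2)*sqrt(S))
1/(G(L(3)) + s(5, z)) = 1/(sqrt(2)*sqrt(3**2) + 5**2) = 1/(sqrt(2)*sqrt(9) + 25) = 1/(sqrt(2)*3 + 25) = 1/(3*sqrt(2) + 25) = 1/(25 + 3*sqrt(2))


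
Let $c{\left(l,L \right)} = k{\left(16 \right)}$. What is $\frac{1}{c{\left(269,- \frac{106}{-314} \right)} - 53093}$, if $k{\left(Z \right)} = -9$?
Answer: $- \frac{1}{53102} \approx -1.8832 \cdot 10^{-5}$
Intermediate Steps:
$c{\left(l,L \right)} = -9$
$\frac{1}{c{\left(269,- \frac{106}{-314} \right)} - 53093} = \frac{1}{-9 - 53093} = \frac{1}{-53102} = - \frac{1}{53102}$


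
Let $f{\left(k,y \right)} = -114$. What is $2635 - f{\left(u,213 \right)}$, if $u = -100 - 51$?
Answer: $2749$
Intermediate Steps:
$u = -151$
$2635 - f{\left(u,213 \right)} = 2635 - -114 = 2635 + 114 = 2749$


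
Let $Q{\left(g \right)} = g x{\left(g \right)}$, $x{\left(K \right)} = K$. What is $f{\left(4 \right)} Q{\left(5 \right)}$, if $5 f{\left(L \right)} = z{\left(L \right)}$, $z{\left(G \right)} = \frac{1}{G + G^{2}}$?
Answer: $\frac{1}{4} \approx 0.25$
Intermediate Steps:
$f{\left(L \right)} = \frac{1}{5 L \left(1 + L\right)}$ ($f{\left(L \right)} = \frac{\frac{1}{L} \frac{1}{1 + L}}{5} = \frac{1}{5 L \left(1 + L\right)}$)
$Q{\left(g \right)} = g^{2}$ ($Q{\left(g \right)} = g g = g^{2}$)
$f{\left(4 \right)} Q{\left(5 \right)} = \frac{1}{5 \cdot 4 \left(1 + 4\right)} 5^{2} = \frac{1}{5} \cdot \frac{1}{4} \cdot \frac{1}{5} \cdot 25 = \frac{1}{100} \cdot 25 = \frac{1}{4}$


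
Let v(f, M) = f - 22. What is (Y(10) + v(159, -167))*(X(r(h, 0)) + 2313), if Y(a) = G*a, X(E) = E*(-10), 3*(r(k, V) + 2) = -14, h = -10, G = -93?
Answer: -5661227/3 ≈ -1.8871e+6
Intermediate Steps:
v(f, M) = -22 + f
r(k, V) = -20/3 (r(k, V) = -2 + (⅓)*(-14) = -2 - 14/3 = -20/3)
X(E) = -10*E
Y(a) = -93*a
(Y(10) + v(159, -167))*(X(r(h, 0)) + 2313) = (-93*10 + (-22 + 159))*(-10*(-20/3) + 2313) = (-930 + 137)*(200/3 + 2313) = -793*7139/3 = -5661227/3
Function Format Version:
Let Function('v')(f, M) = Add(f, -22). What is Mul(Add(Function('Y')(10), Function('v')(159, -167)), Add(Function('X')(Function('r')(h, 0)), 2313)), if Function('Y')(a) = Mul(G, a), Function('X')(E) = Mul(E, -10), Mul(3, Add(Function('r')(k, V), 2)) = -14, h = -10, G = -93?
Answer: Rational(-5661227, 3) ≈ -1.8871e+6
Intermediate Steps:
Function('v')(f, M) = Add(-22, f)
Function('r')(k, V) = Rational(-20, 3) (Function('r')(k, V) = Add(-2, Mul(Rational(1, 3), -14)) = Add(-2, Rational(-14, 3)) = Rational(-20, 3))
Function('X')(E) = Mul(-10, E)
Function('Y')(a) = Mul(-93, a)
Mul(Add(Function('Y')(10), Function('v')(159, -167)), Add(Function('X')(Function('r')(h, 0)), 2313)) = Mul(Add(Mul(-93, 10), Add(-22, 159)), Add(Mul(-10, Rational(-20, 3)), 2313)) = Mul(Add(-930, 137), Add(Rational(200, 3), 2313)) = Mul(-793, Rational(7139, 3)) = Rational(-5661227, 3)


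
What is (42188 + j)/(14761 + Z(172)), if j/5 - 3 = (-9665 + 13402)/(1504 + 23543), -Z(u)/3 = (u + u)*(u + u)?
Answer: -1057077226/8522166609 ≈ -0.12404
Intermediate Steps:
Z(u) = -12*u**2 (Z(u) = -3*(u + u)*(u + u) = -3*2*u*2*u = -12*u**2)
j = 394390/25047 (j = 15 + 5*((-9665 + 13402)/(1504 + 23543)) = 15 + 5*(3737/25047) = 15 + 18685/25047 = 394390/25047 ≈ 15.746)
(42188 + j)/(14761 + Z(172)) = (42188 + 394390/25047)/(14761 - 12*172**2) = 1057077226/(25047*(14761 - 12*29584)) = 1057077226/(25047*(14761 - 355008)) = (1057077226/25047)/(-340247) = (1057077226/25047)*(-1/340247) = -1057077226/8522166609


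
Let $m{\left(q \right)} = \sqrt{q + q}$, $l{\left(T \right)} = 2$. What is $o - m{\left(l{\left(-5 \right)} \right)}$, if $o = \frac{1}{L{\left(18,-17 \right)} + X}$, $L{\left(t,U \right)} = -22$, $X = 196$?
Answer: $- \frac{347}{174} \approx -1.9943$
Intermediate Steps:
$m{\left(q \right)} = \sqrt{2} \sqrt{q}$ ($m{\left(q \right)} = \sqrt{2 q} = \sqrt{2} \sqrt{q}$)
$o = \frac{1}{174}$ ($o = \frac{1}{-22 + 196} = \frac{1}{174} \approx 0.0057471$)
$o - m{\left(l{\left(-5 \right)} \right)} = \frac{1}{174} - \sqrt{2} \sqrt{2} = \frac{1}{174} - 2 = - \frac{347}{174}$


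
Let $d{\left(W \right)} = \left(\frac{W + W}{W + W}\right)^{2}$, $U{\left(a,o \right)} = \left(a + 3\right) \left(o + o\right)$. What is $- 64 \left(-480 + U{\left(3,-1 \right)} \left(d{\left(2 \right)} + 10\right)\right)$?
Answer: $39168$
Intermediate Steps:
$U{\left(a,o \right)} = 2 o \left(3 + a\right)$ ($U{\left(a,o \right)} = \left(3 + a\right) 2 o = 2 o \left(3 + a\right)$)
$d{\left(W \right)} = 1$ ($d{\left(W \right)} = \left(\frac{2 W}{2 W}\right)^{2} = \left(2 W \frac{1}{2 W}\right)^{2} = 1^{2} = 1$)
$- 64 \left(-480 + U{\left(3,-1 \right)} \left(d{\left(2 \right)} + 10\right)\right) = - 64 \left(-480 + 2 \left(-1\right) \left(3 + 3\right) \left(1 + 10\right)\right) = - 64 \left(-480 + 2 \left(-1\right) 6 \cdot 11\right) = - 64 \left(-480 - 132\right) = \left(-64\right) \left(-612\right) = 39168$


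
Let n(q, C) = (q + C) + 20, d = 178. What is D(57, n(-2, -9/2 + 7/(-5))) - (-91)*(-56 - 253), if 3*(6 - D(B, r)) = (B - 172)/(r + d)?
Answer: -160327289/5703 ≈ -28113.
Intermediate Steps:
n(q, C) = 20 + C + q (n(q, C) = (C + q) + 20 = 20 + C + q)
D(B, r) = 6 - (-172 + B)/(3*(178 + r)) (D(B, r) = 6 - (B - 172)/(3*(r + 178)) = 6 - (-172 + B)/(3*(178 + r)))
D(57, n(-2, -9/2 + 7/(-5))) - (-91)*(-56 - 253) = (3376 - 1*57 + 18*(20 + (-9/2 + 7/(-5)) - 2))/(3*(178 + (20 + (-9/2 + 7/(-5)) - 2))) - (-91)*(-56 - 253) = (3376 - 57 + 18*(20 + (-9*½ + 7*(-⅕)) - 2))/(3*(178 + (20 + (-9*½ + 7*(-⅕)) - 2))) - (-91)*(-309) = (3376 - 57 + 18*(20 + (-9/2 - 7/5) - 2))/(3*(178 + (20 + (-9/2 - 7/5) - 2))) - 1*28119 = (3376 - 57 + 18*(20 - 59/10 - 2))/(3*(178 + (20 - 59/10 - 2))) - 28119 = (3376 - 57 + 18*(121/10))/(3*(178 + 121/10)) - 28119 = (3376 - 57 + 1089/5)/(3*(1901/10)) - 28119 = (⅓)*(10/1901)*(17684/5) - 28119 = 35368/5703 - 28119 = -160327289/5703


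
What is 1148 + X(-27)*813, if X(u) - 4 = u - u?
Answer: 4400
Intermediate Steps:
X(u) = 4 (X(u) = 4 + (u - u) = 4 + 0 = 4)
1148 + X(-27)*813 = 1148 + 4*813 = 1148 + 3252 = 4400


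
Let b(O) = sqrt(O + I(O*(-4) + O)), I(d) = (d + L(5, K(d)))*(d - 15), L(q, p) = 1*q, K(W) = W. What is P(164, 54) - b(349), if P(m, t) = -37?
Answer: -37 - sqrt(1106953) ≈ -1089.1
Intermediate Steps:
L(q, p) = q
I(d) = (-15 + d)*(5 + d) (I(d) = (d + 5)*(d - 15) = (5 + d)*(-15 + d) = (-15 + d)*(5 + d))
b(O) = sqrt(-75 + 9*O**2 + 31*O) (b(O) = sqrt(O + (-75 + (O*(-4) + O)**2 - 10*(O*(-4) + O))) = sqrt(O + (-75 + (-4*O + O)**2 - 10*(-4*O + O))) = sqrt(O + (-75 + (-3*O)**2 - (-30)*O)) = sqrt(O + (-75 + 9*O**2 + 30*O)) = sqrt(-75 + 9*O**2 + 31*O))
P(164, 54) - b(349) = -37 - sqrt(-75 + 9*349**2 + 31*349) = -37 - sqrt(-75 + 9*121801 + 10819) = -37 - sqrt(-75 + 1096209 + 10819) = -37 - sqrt(1106953)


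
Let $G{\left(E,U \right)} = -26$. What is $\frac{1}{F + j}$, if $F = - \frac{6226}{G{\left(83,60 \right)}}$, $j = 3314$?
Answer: $\frac{13}{46195} \approx 0.00028142$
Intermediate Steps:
$F = \frac{3113}{13}$ ($F = - \frac{6226}{-26} = \left(-6226\right) \left(- \frac{1}{26}\right) = \frac{3113}{13} \approx 239.46$)
$\frac{1}{F + j} = \frac{1}{\frac{3113}{13} + 3314} = \frac{1}{\frac{46195}{13}} = \frac{13}{46195}$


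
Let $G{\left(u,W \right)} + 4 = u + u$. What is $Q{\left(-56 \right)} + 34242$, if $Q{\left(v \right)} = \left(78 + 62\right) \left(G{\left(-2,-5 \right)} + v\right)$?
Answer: $25282$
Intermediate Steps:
$G{\left(u,W \right)} = -4 + 2 u$ ($G{\left(u,W \right)} = -4 + \left(u + u\right) = -4 + 2 u$)
$Q{\left(v \right)} = -1120 + 140 v$ ($Q{\left(v \right)} = \left(78 + 62\right) \left(\left(-4 + 2 \left(-2\right)\right) + v\right) = 140 \left(\left(-4 - 4\right) + v\right) = 140 \left(-8 + v\right) = -1120 + 140 v$)
$Q{\left(-56 \right)} + 34242 = \left(-1120 + 140 \left(-56\right)\right) + 34242 = \left(-1120 - 7840\right) + 34242 = -8960 + 34242 = 25282$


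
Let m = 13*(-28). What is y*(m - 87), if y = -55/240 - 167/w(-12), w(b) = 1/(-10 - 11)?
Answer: -75914575/48 ≈ -1.5816e+6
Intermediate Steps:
w(b) = -1/21 (w(b) = 1/(-21) = -1/21)
m = -364
y = 168325/48 (y = -55/240 - 167/(-1/21) = -55*1/240 - 167*(-21) = -11/48 + 3507 = 168325/48 ≈ 3506.8)
y*(m - 87) = 168325*(-364 - 87)/48 = (168325/48)*(-451) = -75914575/48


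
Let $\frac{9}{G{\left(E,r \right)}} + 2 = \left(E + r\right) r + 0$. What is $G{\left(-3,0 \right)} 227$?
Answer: $- \frac{2043}{2} \approx -1021.5$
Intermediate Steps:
$G{\left(E,r \right)} = \frac{9}{-2 + r \left(E + r\right)}$ ($G{\left(E,r \right)} = \frac{9}{-2 + \left(\left(E + r\right) r + 0\right)} = \frac{9}{-2 + \left(r \left(E + r\right) + 0\right)} = \frac{9}{-2 + r \left(E + r\right)}$)
$G{\left(-3,0 \right)} 227 = \frac{9}{-2 + 0^{2} - 0} \cdot 227 = \frac{9}{-2 + 0 + 0} \cdot 227 = \frac{9}{-2} \cdot 227 = 9 \left(- \frac{1}{2}\right) 227 = \left(- \frac{9}{2}\right) 227 = - \frac{2043}{2}$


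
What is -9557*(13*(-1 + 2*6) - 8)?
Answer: -1290195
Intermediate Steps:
-9557*(13*(-1 + 2*6) - 8) = -9557*(13*(-1 + 12) - 8) = -9557*(13*11 - 8) = -9557*(143 - 8) = -9557*135 = -1290195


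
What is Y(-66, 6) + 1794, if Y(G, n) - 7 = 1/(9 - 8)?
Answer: 1802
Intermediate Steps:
Y(G, n) = 8 (Y(G, n) = 7 + 1/(9 - 8) = 7 + 1/1 = 7 + 1 = 8)
Y(-66, 6) + 1794 = 8 + 1794 = 1802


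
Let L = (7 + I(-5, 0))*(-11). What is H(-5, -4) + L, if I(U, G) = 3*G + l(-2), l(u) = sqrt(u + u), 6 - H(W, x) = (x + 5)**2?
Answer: -72 - 22*I ≈ -72.0 - 22.0*I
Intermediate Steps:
H(W, x) = 6 - (5 + x)**2 (H(W, x) = 6 - (x + 5)**2 = 6 - (5 + x)**2)
l(u) = sqrt(2)*sqrt(u) (l(u) = sqrt(2*u) = sqrt(2)*sqrt(u))
I(U, G) = 2*I + 3*G (I(U, G) = 3*G + sqrt(2)*sqrt(-2) = 3*G + sqrt(2)*(I*sqrt(2)) = 3*G + 2*I = 2*I + 3*G)
L = -77 - 22*I (L = (7 + (2*I + 3*0))*(-11) = (7 + (2*I + 0))*(-11) = (7 + 2*I)*(-11) = -77 - 22*I ≈ -77.0 - 22.0*I)
H(-5, -4) + L = (6 - (5 - 4)**2) + (-77 - 22*I) = (6 - 1*1**2) + (-77 - 22*I) = (6 - 1*1) + (-77 - 22*I) = (6 - 1) + (-77 - 22*I) = 5 + (-77 - 22*I) = -72 - 22*I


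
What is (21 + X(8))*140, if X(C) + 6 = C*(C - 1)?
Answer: 9940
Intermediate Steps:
X(C) = -6 + C*(-1 + C) (X(C) = -6 + C*(C - 1) = -6 + C*(-1 + C))
(21 + X(8))*140 = (21 + (-6 + 8² - 1*8))*140 = (21 + (-6 + 64 - 8))*140 = (21 + 50)*140 = 71*140 = 9940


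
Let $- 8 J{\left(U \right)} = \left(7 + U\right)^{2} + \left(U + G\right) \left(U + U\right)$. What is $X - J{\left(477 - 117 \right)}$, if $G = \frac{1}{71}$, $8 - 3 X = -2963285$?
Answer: $\frac{1767050941}{1704} \approx 1.037 \cdot 10^{6}$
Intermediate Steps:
$X = \frac{2963293}{3}$ ($X = \frac{8}{3} - - \frac{2963285}{3} = \frac{8}{3} + \frac{2963285}{3} = \frac{2963293}{3} \approx 9.8776 \cdot 10^{5}$)
$G = \frac{1}{71} \approx 0.014085$
$J{\left(U \right)} = - \frac{\left(7 + U\right)^{2}}{8} - \frac{U \left(\frac{1}{71} + U\right)}{4}$ ($J{\left(U \right)} = - \frac{\left(7 + U\right)^{2} + \left(U + \frac{1}{71}\right) \left(U + U\right)}{8} = - \frac{\left(7 + U\right)^{2} + \left(\frac{1}{71} + U\right) 2 U}{8} = - \frac{\left(7 + U\right)^{2} + 2 U \left(\frac{1}{71} + U\right)}{8} = - \frac{\left(7 + U\right)^{2}}{8} - \frac{U \left(\frac{1}{71} + U\right)}{4}$)
$X - J{\left(477 - 117 \right)} = \frac{2963293}{3} - \left(- \frac{49}{8} - \frac{249 \left(477 - 117\right)}{142} - \frac{3 \left(477 - 117\right)^{2}}{8}\right) = \frac{2963293}{3} - \left(- \frac{49}{8} - \frac{44820}{71} - \frac{3 \cdot 360^{2}}{8}\right) = \frac{2963293}{3} - \left(- \frac{49}{8} - \frac{44820}{71} - 48600\right) = \frac{2963293}{3} - - \frac{27966839}{568} = \frac{2963293}{3} + \frac{27966839}{568} = \frac{1767050941}{1704}$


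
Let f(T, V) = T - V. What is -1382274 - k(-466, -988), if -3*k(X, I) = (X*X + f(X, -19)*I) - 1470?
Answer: -3489500/3 ≈ -1.1632e+6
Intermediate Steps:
k(X, I) = 490 - X**2/3 - I*(19 + X)/3 (k(X, I) = -((X*X + (X - 1*(-19))*I) - 1470)/3 = -((X**2 + (X + 19)*I) - 1470)/3 = -((X**2 + (19 + X)*I) - 1470)/3 = -((X**2 + I*(19 + X)) - 1470)/3 = -(-1470 + X**2 + I*(19 + X))/3 = 490 - X**2/3 - I*(19 + X)/3)
-1382274 - k(-466, -988) = -1382274 - (490 - 1/3*(-466)**2 - 1/3*(-988)*(19 - 466)) = -1382274 - (490 - 1/3*217156 - 1/3*(-988)*(-447)) = -1382274 - (490 - 217156/3 - 147212) = -1382274 - 1*(-657322/3) = -1382274 + 657322/3 = -3489500/3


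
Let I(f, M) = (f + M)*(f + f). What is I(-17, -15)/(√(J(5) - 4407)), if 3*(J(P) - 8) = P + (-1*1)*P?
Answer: -1088*I*√4399/4399 ≈ -16.404*I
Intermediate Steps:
J(P) = 8 (J(P) = 8 + (P + (-1*1)*P)/3 = 8 + (P - P)/3 = 8 + (⅓)*0 = 8 + 0 = 8)
I(f, M) = 2*f*(M + f) (I(f, M) = (M + f)*(2*f) = 2*f*(M + f))
I(-17, -15)/(√(J(5) - 4407)) = (2*(-17)*(-15 - 17))/(√(8 - 4407)) = (2*(-17)*(-32))/(√(-4399)) = 1088/((I*√4399)) = 1088*(-I*√4399/4399) = -1088*I*√4399/4399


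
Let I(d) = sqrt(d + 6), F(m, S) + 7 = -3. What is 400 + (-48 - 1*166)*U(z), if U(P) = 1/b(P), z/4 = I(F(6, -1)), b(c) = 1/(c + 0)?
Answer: 400 - 1712*I ≈ 400.0 - 1712.0*I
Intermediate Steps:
b(c) = 1/c
F(m, S) = -10 (F(m, S) = -7 - 3 = -10)
I(d) = sqrt(6 + d)
z = 8*I (z = 4*sqrt(6 - 10) = 4*sqrt(-4) = 4*(2*I) = 8*I ≈ 8.0*I)
U(P) = P (U(P) = 1/(1/P) = P)
400 + (-48 - 1*166)*U(z) = 400 + (-48 - 1*166)*(8*I) = 400 + (-48 - 166)*(8*I) = 400 - 1712*I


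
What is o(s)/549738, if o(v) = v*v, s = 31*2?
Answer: 1922/274869 ≈ 0.0069924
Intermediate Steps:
s = 62
o(v) = v**2
o(s)/549738 = 62**2/549738 = 3844*(1/549738) = 1922/274869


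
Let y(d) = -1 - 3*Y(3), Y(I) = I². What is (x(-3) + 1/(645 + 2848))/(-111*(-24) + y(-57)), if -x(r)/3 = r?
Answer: 15719/4603774 ≈ 0.0034144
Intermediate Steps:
x(r) = -3*r
y(d) = -28 (y(d) = -1 - 3*3² = -1 - 3*9 = -1 - 27 = -28)
(x(-3) + 1/(645 + 2848))/(-111*(-24) + y(-57)) = (-3*(-3) + 1/(645 + 2848))/(-111*(-24) - 28) = (9 + 1/3493)/(2664 - 28) = (9 + 1/3493)/2636 = (31438/3493)*(1/2636) = 15719/4603774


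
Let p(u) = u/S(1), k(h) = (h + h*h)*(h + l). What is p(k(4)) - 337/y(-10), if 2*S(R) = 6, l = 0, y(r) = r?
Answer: 1811/30 ≈ 60.367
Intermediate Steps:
S(R) = 3 (S(R) = (½)*6 = 3)
k(h) = h*(h + h²) (k(h) = (h + h*h)*(h + 0) = (h + h²)*h = h*(h + h²))
p(u) = u/3
p(k(4)) - 337/y(-10) = (4²*(1 + 4))/3 - 337/(-10) = (16*5)/3 - 337*(-1)/10 = (⅓)*80 - 1*(-337/10) = 80/3 + 337/10 = 1811/30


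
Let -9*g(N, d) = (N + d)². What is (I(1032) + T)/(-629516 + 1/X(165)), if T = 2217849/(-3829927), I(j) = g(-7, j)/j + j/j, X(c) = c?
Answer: 220486424065105/1231635394335144888 ≈ 0.00017902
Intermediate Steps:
g(N, d) = -(N + d)²/9
I(j) = 1 - (-7 + j)²/(9*j) (I(j) = (-(-7 + j)²/9)/j + j/j = -(-7 + j)²/(9*j) + 1 = 1 - (-7 + j)²/(9*j))
T = -2217849/3829927 (T = 2217849*(-1/3829927) = -2217849/3829927 ≈ -0.57908)
(I(1032) + T)/(-629516 + 1/X(165)) = ((1032 - (-7 + 1032)²/9)/1032 - 2217849/3829927)/(-629516 + 1/165) = ((1032 - ⅑*1025²)/1032 - 2217849/3829927)/(-629516 + 1/165) = ((1032 - ⅑*1050625)/1032 - 2217849/3829927)/(-103870139/165) = ((1032 - 1050625/9)/1032 - 2217849/3829927)*(-165/103870139) = ((1/1032)*(-1041337/9) - 2217849/3829927)*(-165/103870139) = (-1041337/9288 - 2217849/3829927)*(-165/103870139) = -4008844073911/35572361976*(-165/103870139) = 220486424065105/1231635394335144888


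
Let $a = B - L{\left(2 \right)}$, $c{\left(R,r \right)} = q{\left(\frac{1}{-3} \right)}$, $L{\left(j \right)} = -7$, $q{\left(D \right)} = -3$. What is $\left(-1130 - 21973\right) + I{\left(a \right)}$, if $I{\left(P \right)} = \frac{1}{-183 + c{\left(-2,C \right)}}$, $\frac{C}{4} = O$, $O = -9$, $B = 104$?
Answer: $- \frac{4297159}{186} \approx -23103.0$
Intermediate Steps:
$C = -36$ ($C = 4 \left(-9\right) = -36$)
$c{\left(R,r \right)} = -3$
$a = 111$ ($a = 104 - -7 = 104 + 7 = 111$)
$I{\left(P \right)} = - \frac{1}{186}$ ($I{\left(P \right)} = \frac{1}{-183 - 3} = \frac{1}{-186} = - \frac{1}{186}$)
$\left(-1130 - 21973\right) + I{\left(a \right)} = \left(-1130 - 21973\right) - \frac{1}{186} = -23103 - \frac{1}{186} = - \frac{4297159}{186}$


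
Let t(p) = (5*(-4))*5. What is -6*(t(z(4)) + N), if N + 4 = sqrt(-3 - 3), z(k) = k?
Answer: 624 - 6*I*sqrt(6) ≈ 624.0 - 14.697*I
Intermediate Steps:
t(p) = -100 (t(p) = -20*5 = -100)
N = -4 + I*sqrt(6) (N = -4 + sqrt(-3 - 3) = -4 + sqrt(-6) = -4 + I*sqrt(6) ≈ -4.0 + 2.4495*I)
-6*(t(z(4)) + N) = -6*(-100 + (-4 + I*sqrt(6))) = -6*(-104 + I*sqrt(6)) = 624 - 6*I*sqrt(6)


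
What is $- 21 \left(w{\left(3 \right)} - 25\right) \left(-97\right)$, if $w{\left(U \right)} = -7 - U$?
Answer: $-71295$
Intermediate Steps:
$- 21 \left(w{\left(3 \right)} - 25\right) \left(-97\right) = - 21 \left(\left(-7 - 3\right) - 25\right) \left(-97\right) = - 21 \left(-10 - 25\right) \left(-97\right) = \left(-21\right) \left(-35\right) \left(-97\right) = 735 \left(-97\right) = -71295$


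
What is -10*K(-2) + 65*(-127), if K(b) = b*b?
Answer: -8295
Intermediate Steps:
K(b) = b²
-10*K(-2) + 65*(-127) = -10*(-2)² + 65*(-127) = -10*4 - 8255 = -40 - 8255 = -8295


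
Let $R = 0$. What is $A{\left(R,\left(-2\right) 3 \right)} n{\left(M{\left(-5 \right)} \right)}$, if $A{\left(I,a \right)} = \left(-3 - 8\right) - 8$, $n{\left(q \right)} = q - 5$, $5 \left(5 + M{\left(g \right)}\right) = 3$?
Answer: $\frac{893}{5} \approx 178.6$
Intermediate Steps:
$M{\left(g \right)} = - \frac{22}{5}$ ($M{\left(g \right)} = -5 + \frac{1}{5} \cdot 3 = -5 + \frac{3}{5} = - \frac{22}{5}$)
$n{\left(q \right)} = -5 + q$ ($n{\left(q \right)} = q - 5 = -5 + q$)
$A{\left(I,a \right)} = -19$ ($A{\left(I,a \right)} = -11 - 8 = -19$)
$A{\left(R,\left(-2\right) 3 \right)} n{\left(M{\left(-5 \right)} \right)} = - 19 \left(-5 - \frac{22}{5}\right) = \left(-19\right) \left(- \frac{47}{5}\right) = \frac{893}{5}$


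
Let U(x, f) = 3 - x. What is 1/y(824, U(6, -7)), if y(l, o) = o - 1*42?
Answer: -1/45 ≈ -0.022222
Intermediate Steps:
y(l, o) = -42 + o (y(l, o) = o - 42 = -42 + o)
1/y(824, U(6, -7)) = 1/(-42 + (3 - 1*6)) = 1/(-42 + (3 - 6)) = 1/(-42 - 3) = 1/(-45) = -1/45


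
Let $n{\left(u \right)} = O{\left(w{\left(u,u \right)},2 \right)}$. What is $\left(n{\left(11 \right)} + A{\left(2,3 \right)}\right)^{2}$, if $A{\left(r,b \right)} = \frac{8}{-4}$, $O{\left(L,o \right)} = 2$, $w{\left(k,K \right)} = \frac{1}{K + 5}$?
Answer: $0$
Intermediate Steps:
$w{\left(k,K \right)} = \frac{1}{5 + K}$
$A{\left(r,b \right)} = -2$ ($A{\left(r,b \right)} = 8 \left(- \frac{1}{4}\right) = -2$)
$n{\left(u \right)} = 2$
$\left(n{\left(11 \right)} + A{\left(2,3 \right)}\right)^{2} = \left(2 - 2\right)^{2} = 0^{2} = 0$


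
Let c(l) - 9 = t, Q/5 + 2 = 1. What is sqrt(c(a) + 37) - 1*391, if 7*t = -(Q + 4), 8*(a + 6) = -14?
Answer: -391 + sqrt(2261)/7 ≈ -384.21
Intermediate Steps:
Q = -5 (Q = -10 + 5*1 = -10 + 5 = -5)
a = -31/4 (a = -6 + (1/8)*(-14) = -6 - 7/4 = -31/4 ≈ -7.7500)
t = 1/7 (t = (-(-5 + 4))/7 = (-1*(-1))/7 = (1/7)*1 = 1/7 ≈ 0.14286)
c(l) = 64/7 (c(l) = 9 + 1/7 = 64/7)
sqrt(c(a) + 37) - 1*391 = sqrt(64/7 + 37) - 1*391 = sqrt(323/7) - 391 = sqrt(2261)/7 - 391 = -391 + sqrt(2261)/7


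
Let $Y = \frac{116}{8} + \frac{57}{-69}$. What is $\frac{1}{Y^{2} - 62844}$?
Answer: $- \frac{2116}{132582263} \approx -1.596 \cdot 10^{-5}$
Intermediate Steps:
$Y = \frac{629}{46}$ ($Y = 116 \cdot \frac{1}{8} + 57 \left(- \frac{1}{69}\right) = \frac{29}{2} - \frac{19}{23} = \frac{629}{46} \approx 13.674$)
$\frac{1}{Y^{2} - 62844} = \frac{1}{\left(\frac{629}{46}\right)^{2} - 62844} = \frac{1}{\frac{395641}{2116} - 62844} = \frac{1}{- \frac{132582263}{2116}} = - \frac{2116}{132582263}$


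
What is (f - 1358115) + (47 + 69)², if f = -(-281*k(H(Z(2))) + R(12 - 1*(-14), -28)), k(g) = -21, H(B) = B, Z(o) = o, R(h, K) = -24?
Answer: -1350536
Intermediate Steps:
f = -5877 (f = -(-281*(-21) - 24) = -(5901 - 24) = -1*5877 = -5877)
(f - 1358115) + (47 + 69)² = (-5877 - 1358115) + (47 + 69)² = -1363992 + 116² = -1363992 + 13456 = -1350536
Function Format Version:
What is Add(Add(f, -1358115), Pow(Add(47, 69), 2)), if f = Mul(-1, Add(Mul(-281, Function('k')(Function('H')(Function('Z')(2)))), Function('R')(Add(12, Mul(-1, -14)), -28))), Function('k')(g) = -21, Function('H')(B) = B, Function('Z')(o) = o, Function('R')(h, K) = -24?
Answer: -1350536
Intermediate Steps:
f = -5877 (f = Mul(-1, Add(Mul(-281, -21), -24)) = Mul(-1, Add(5901, -24)) = Mul(-1, 5877) = -5877)
Add(Add(f, -1358115), Pow(Add(47, 69), 2)) = Add(Add(-5877, -1358115), Pow(Add(47, 69), 2)) = Add(-1363992, Pow(116, 2)) = Add(-1363992, 13456) = -1350536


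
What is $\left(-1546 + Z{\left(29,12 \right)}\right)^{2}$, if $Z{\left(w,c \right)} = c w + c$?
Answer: $1406596$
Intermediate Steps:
$Z{\left(w,c \right)} = c + c w$
$\left(-1546 + Z{\left(29,12 \right)}\right)^{2} = \left(-1546 + 12 \left(1 + 29\right)\right)^{2} = \left(-1546 + 12 \cdot 30\right)^{2} = \left(-1546 + 360\right)^{2} = \left(-1186\right)^{2} = 1406596$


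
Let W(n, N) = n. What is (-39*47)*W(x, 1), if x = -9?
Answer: 16497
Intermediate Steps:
(-39*47)*W(x, 1) = -39*47*(-9) = -1833*(-9) = 16497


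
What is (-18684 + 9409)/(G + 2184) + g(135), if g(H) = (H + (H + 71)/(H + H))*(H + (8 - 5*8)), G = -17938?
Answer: 29741401261/2126790 ≈ 13984.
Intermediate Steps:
g(H) = (-32 + H)*(H + (71 + H)/(2*H)) (g(H) = (H + (71 + H)/((2*H)))*(H + (8 - 40)) = (H + (71 + H)*(1/(2*H)))*(H - 32) = (H + (71 + H)/(2*H))*(-32 + H) = (-32 + H)*(H + (71 + H)/(2*H)))
(-18684 + 9409)/(G + 2184) + g(135) = (-18684 + 9409)/(-17938 + 2184) + (39/2 + 135² - 1136/135 - 63/2*135) = -9275/(-15754) + (39/2 + 18225 - 1136*1/135 - 8505/2) = -9275*(-1/15754) + (39/2 + 18225 - 1136/135 - 8505/2) = 9275/15754 + 1887784/135 = 29741401261/2126790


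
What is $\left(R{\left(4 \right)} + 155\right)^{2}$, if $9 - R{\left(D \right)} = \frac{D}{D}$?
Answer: $26569$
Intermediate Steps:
$R{\left(D \right)} = 8$ ($R{\left(D \right)} = 9 - \frac{D}{D} = 9 - 1 = 8$)
$\left(R{\left(4 \right)} + 155\right)^{2} = \left(8 + 155\right)^{2} = 163^{2} = 26569$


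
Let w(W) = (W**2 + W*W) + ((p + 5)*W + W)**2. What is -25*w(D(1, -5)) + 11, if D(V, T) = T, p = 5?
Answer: -76864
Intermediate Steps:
w(W) = 123*W**2 (w(W) = (W**2 + W*W) + ((5 + 5)*W + W)**2 = (W**2 + W**2) + (10*W + W)**2 = 2*W**2 + (11*W)**2 = 2*W**2 + 121*W**2 = 123*W**2)
-25*w(D(1, -5)) + 11 = -3075*(-5)**2 + 11 = -3075*25 + 11 = -25*3075 + 11 = -76875 + 11 = -76864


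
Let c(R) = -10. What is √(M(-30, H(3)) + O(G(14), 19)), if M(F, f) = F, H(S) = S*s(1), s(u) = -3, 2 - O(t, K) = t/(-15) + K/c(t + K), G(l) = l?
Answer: I*√906/6 ≈ 5.0166*I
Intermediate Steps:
O(t, K) = 2 + K/10 + t/15 (O(t, K) = 2 - (t/(-15) + K/(-10)) = 2 - (t*(-1/15) + K*(-⅒)) = 2 - (-t/15 - K/10) = 2 - (-K/10 - t/15) = 2 + (K/10 + t/15) = 2 + K/10 + t/15)
H(S) = -3*S (H(S) = S*(-3) = -3*S)
√(M(-30, H(3)) + O(G(14), 19)) = √(-30 + (2 + (⅒)*19 + (1/15)*14)) = √(-30 + (2 + 19/10 + 14/15)) = √(-30 + 29/6) = √(-151/6) = I*√906/6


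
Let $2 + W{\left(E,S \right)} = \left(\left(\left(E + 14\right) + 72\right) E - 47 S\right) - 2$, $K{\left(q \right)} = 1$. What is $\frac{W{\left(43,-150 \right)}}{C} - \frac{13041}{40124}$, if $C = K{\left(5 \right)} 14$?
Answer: $\frac{5154071}{5732} \approx 899.17$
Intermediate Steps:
$C = 14$ ($C = 1 \cdot 14 = 14$)
$W{\left(E,S \right)} = -4 - 47 S + E \left(86 + E\right)$ ($W{\left(E,S \right)} = -2 - \left(2 + 47 S - \left(\left(E + 14\right) + 72\right) E\right) = -2 - \left(2 + 47 S - \left(\left(14 + E\right) + 72\right) E\right) = -2 - \left(2 + 47 S - \left(86 + E\right) E\right) = -2 - \left(2 + 47 S - E \left(86 + E\right)\right) = -4 - 47 S + E \left(86 + E\right)$)
$\frac{W{\left(43,-150 \right)}}{C} - \frac{13041}{40124} = \frac{-4 + 43^{2} - -7050 + 86 \cdot 43}{14} - \frac{13041}{40124} = \left(-4 + 1849 + 7050 + 3698\right) \frac{1}{14} - \frac{1863}{5732} = 12593 \cdot \frac{1}{14} - \frac{1863}{5732} = \frac{1799}{2} - \frac{1863}{5732} = \frac{5154071}{5732}$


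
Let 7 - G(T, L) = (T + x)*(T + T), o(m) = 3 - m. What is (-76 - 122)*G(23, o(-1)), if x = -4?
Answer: 171666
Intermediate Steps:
G(T, L) = 7 - 2*T*(-4 + T) (G(T, L) = 7 - (T - 4)*(T + T) = 7 - (-4 + T)*2*T = 7 - 2*T*(-4 + T))
(-76 - 122)*G(23, o(-1)) = (-76 - 122)*(7 - 2*23² + 8*23) = -198*(7 - 2*529 + 184) = -198*(7 - 1058 + 184) = -198*(-867) = 171666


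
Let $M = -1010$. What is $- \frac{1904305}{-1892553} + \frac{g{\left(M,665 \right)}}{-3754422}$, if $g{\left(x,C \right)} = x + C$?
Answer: $\frac{61112970235}{60730278798} \approx 1.0063$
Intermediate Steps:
$g{\left(x,C \right)} = C + x$
$- \frac{1904305}{-1892553} + \frac{g{\left(M,665 \right)}}{-3754422} = - \frac{1904305}{-1892553} + \frac{665 - 1010}{-3754422} = \left(-1904305\right) \left(- \frac{1}{1892553}\right) - - \frac{115}{1251474} = \frac{146485}{145581} + \frac{115}{1251474} = \frac{61112970235}{60730278798}$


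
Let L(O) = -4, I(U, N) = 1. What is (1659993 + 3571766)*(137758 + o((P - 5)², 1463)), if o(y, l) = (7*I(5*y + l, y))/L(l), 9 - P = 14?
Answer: 2882830002975/4 ≈ 7.2071e+11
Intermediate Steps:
P = -5 (P = 9 - 1*14 = 9 - 14 = -5)
o(y, l) = -7/4 (o(y, l) = (7*1)/(-4) = 7*(-¼) = -7/4)
(1659993 + 3571766)*(137758 + o((P - 5)², 1463)) = (1659993 + 3571766)*(137758 - 7/4) = 5231759*(551025/4) = 2882830002975/4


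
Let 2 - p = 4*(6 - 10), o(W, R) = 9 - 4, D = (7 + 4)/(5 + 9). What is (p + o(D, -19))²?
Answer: 529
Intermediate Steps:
D = 11/14 ≈ 0.78571
o(W, R) = 5
p = 18 (p = 2 - 4*(6 - 10) = 2 - 4*(-4) = 2 - 1*(-16) = 2 + 16 = 18)
(p + o(D, -19))² = (18 + 5)² = 23² = 529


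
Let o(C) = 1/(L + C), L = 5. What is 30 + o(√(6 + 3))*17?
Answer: 257/8 ≈ 32.125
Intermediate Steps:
o(C) = 1/(5 + C)
30 + o(√(6 + 3))*17 = 30 + 17/(5 + √(6 + 3)) = 30 + 17/(5 + √9) = 30 + 17/(5 + 3) = 30 + 17/8 = 257/8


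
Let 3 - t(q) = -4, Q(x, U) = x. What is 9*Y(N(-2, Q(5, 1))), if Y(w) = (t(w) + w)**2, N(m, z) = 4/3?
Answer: 625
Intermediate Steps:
N(m, z) = 4/3 (N(m, z) = 4*(1/3) = 4/3)
t(q) = 7 (t(q) = 3 - 1*(-4) = 3 + 4 = 7)
Y(w) = (7 + w)**2
9*Y(N(-2, Q(5, 1))) = 9*(7 + 4/3)**2 = 9*(25/3)**2 = 9*(625/9) = 625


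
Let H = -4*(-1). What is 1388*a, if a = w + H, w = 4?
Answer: 11104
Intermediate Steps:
H = 4
a = 8 (a = 4 + 4 = 8)
1388*a = 1388*8 = 11104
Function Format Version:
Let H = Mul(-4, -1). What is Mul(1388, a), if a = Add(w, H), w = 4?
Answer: 11104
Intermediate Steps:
H = 4
a = 8 (a = Add(4, 4) = 8)
Mul(1388, a) = Mul(1388, 8) = 11104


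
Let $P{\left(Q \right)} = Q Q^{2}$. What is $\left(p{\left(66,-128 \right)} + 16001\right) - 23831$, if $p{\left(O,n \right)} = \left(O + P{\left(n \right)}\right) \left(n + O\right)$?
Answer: $130011502$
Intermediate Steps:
$P{\left(Q \right)} = Q^{3}$
$p{\left(O,n \right)} = \left(O + n\right) \left(O + n^{3}\right)$ ($p{\left(O,n \right)} = \left(O + n^{3}\right) \left(n + O\right) = \left(O + n^{3}\right) \left(O + n\right) = \left(O + n\right) \left(O + n^{3}\right)$)
$\left(p{\left(66,-128 \right)} + 16001\right) - 23831 = \left(\left(66^{2} + \left(-128\right)^{4} + 66 \left(-128\right) + 66 \left(-128\right)^{3}\right) + 16001\right) - 23831 = \left(\left(4356 + 268435456 - 8448 + 66 \left(-2097152\right)\right) + 16001\right) - 23831 = \left(\left(4356 + 268435456 - 8448 - 138412032\right) + 16001\right) - 23831 = \left(130019332 + 16001\right) - 23831 = 130035333 - 23831 = 130011502$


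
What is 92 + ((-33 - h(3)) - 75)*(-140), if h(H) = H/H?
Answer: 15352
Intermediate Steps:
h(H) = 1
92 + ((-33 - h(3)) - 75)*(-140) = 92 + ((-33 - 1*1) - 75)*(-140) = 92 + ((-33 - 1) - 75)*(-140) = 92 + (-34 - 75)*(-140) = 92 - 109*(-140) = 92 + 15260 = 15352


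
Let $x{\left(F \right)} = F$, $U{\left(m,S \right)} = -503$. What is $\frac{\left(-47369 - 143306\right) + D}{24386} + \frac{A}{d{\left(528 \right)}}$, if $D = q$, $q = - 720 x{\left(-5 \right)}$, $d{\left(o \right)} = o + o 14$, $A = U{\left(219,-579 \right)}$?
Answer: $- \frac{746950079}{96568560} \approx -7.7349$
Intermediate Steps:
$A = -503$
$d{\left(o \right)} = 15 o$ ($d{\left(o \right)} = o + 14 o = 15 o$)
$q = 3600$ ($q = \left(-720\right) \left(-5\right) = 3600$)
$D = 3600$
$\frac{\left(-47369 - 143306\right) + D}{24386} + \frac{A}{d{\left(528 \right)}} = \frac{\left(-47369 - 143306\right) + 3600}{24386} - \frac{503}{15 \cdot 528} = \left(-190675 + 3600\right) \frac{1}{24386} - \frac{503}{7920} = \left(-187075\right) \frac{1}{24386} - \frac{503}{7920} = - \frac{187075}{24386} - \frac{503}{7920} = - \frac{746950079}{96568560}$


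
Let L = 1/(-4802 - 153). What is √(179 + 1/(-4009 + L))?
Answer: √17658422690115621/9932298 ≈ 13.379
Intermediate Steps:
L = -1/4955 (L = 1/(-4955) = -1/4955 ≈ -0.00020182)
√(179 + 1/(-4009 + L)) = √(179 + 1/(-4009 - 1/4955)) = √(179 + 1/(-19864596/4955)) = √(179 - 4955/19864596) = √(3555757729/19864596) = √17658422690115621/9932298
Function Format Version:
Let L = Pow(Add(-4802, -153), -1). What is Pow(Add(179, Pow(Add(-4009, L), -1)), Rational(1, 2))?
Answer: Mul(Rational(1, 9932298), Pow(17658422690115621, Rational(1, 2))) ≈ 13.379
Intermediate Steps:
L = Rational(-1, 4955) (L = Pow(-4955, -1) = Rational(-1, 4955) ≈ -0.00020182)
Pow(Add(179, Pow(Add(-4009, L), -1)), Rational(1, 2)) = Pow(Add(179, Pow(Add(-4009, Rational(-1, 4955)), -1)), Rational(1, 2)) = Pow(Add(179, Pow(Rational(-19864596, 4955), -1)), Rational(1, 2)) = Pow(Add(179, Rational(-4955, 19864596)), Rational(1, 2)) = Pow(Rational(3555757729, 19864596), Rational(1, 2)) = Mul(Rational(1, 9932298), Pow(17658422690115621, Rational(1, 2)))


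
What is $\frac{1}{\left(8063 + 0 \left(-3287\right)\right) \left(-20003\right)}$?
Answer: $- \frac{1}{161284189} \approx -6.2002 \cdot 10^{-9}$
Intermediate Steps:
$\frac{1}{\left(8063 + 0 \left(-3287\right)\right) \left(-20003\right)} = \frac{1}{8063 + 0} \left(- \frac{1}{20003}\right) = \frac{1}{8063} \left(- \frac{1}{20003}\right) = - \frac{1}{161284189}$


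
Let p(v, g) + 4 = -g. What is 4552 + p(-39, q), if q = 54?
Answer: 4494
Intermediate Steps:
p(v, g) = -4 - g
4552 + p(-39, q) = 4552 + (-4 - 1*54) = 4552 + (-4 - 54) = 4552 - 58 = 4494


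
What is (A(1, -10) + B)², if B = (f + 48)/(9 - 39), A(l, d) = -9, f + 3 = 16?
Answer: 109561/900 ≈ 121.73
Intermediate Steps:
f = 13 (f = -3 + 16 = 13)
B = -61/30 (B = (13 + 48)/(9 - 39) = 61/(-30) = 61*(-1/30) = -61/30 ≈ -2.0333)
(A(1, -10) + B)² = (-9 - 61/30)² = (-331/30)² = 109561/900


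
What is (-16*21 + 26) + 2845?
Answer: 2535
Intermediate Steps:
(-16*21 + 26) + 2845 = (-336 + 26) + 2845 = -310 + 2845 = 2535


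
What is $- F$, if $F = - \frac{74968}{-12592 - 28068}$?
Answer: $- \frac{18742}{10165} \approx -1.8438$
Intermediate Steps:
$F = \frac{18742}{10165}$ ($F = - \frac{74968}{-40660} = \left(-74968\right) \left(- \frac{1}{40660}\right) = \frac{18742}{10165} \approx 1.8438$)
$- F = \left(-1\right) \frac{18742}{10165} = - \frac{18742}{10165}$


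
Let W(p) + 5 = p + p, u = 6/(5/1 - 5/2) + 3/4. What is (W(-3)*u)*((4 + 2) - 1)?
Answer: -693/4 ≈ -173.25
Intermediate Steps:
u = 63/20 (u = 6/(5*1 - 5*1/2) + 3*(1/4) = 6/(5 - 5/2) + 3/4 = 6/(5/2) + 3/4 = 6*(2/5) + 3/4 = 12/5 + 3/4 = 63/20 ≈ 3.1500)
W(p) = -5 + 2*p (W(p) = -5 + (p + p) = -5 + 2*p)
(W(-3)*u)*((4 + 2) - 1) = ((-5 + 2*(-3))*(63/20))*((4 + 2) - 1) = ((-5 - 6)*(63/20))*(6 - 1) = -11*63/20*5 = -693/20*5 = -693/4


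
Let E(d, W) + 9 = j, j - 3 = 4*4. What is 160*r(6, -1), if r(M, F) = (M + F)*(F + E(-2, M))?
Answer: 7200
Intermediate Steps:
j = 19 (j = 3 + 4*4 = 3 + 16 = 19)
E(d, W) = 10 (E(d, W) = -9 + 19 = 10)
r(M, F) = (10 + F)*(F + M) (r(M, F) = (M + F)*(F + 10) = (F + M)*(10 + F) = (10 + F)*(F + M))
160*r(6, -1) = 160*((-1)**2 + 10*(-1) + 10*6 - 1*6) = 160*(1 - 10 + 60 - 6) = 160*45 = 7200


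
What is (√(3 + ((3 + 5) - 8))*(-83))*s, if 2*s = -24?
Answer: 996*√3 ≈ 1725.1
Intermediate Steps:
s = -12 (s = (½)*(-24) = -12)
(√(3 + ((3 + 5) - 8))*(-83))*s = (√(3 + ((3 + 5) - 8))*(-83))*(-12) = (√(3 + (8 - 8))*(-83))*(-12) = (√(3 + 0)*(-83))*(-12) = (√3*(-83))*(-12) = -83*√3*(-12) = 996*√3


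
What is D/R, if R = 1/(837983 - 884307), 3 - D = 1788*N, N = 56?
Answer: 4638190500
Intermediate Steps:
D = -100125 (D = 3 - 1788*56 = 3 - 1*100128 = 3 - 100128 = -100125)
R = -1/46324 (R = 1/(-46324) = -1/46324 ≈ -2.1587e-5)
D/R = -100125/(-1/46324) = -100125*(-46324) = 4638190500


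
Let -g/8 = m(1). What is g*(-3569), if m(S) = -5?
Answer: -142760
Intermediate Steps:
g = 40 (g = -8*(-5) = 40)
g*(-3569) = 40*(-3569) = -142760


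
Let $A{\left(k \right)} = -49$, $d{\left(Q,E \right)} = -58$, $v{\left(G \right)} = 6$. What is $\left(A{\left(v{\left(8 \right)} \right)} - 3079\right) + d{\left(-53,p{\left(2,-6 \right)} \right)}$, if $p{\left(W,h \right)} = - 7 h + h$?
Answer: $-3186$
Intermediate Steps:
$p{\left(W,h \right)} = - 6 h$
$\left(A{\left(v{\left(8 \right)} \right)} - 3079\right) + d{\left(-53,p{\left(2,-6 \right)} \right)} = \left(-49 - 3079\right) - 58 = -3128 - 58 = -3186$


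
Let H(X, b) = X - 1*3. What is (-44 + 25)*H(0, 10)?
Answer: 57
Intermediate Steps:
H(X, b) = -3 + X (H(X, b) = X - 3 = -3 + X)
(-44 + 25)*H(0, 10) = (-44 + 25)*(-3 + 0) = -19*(-3) = 57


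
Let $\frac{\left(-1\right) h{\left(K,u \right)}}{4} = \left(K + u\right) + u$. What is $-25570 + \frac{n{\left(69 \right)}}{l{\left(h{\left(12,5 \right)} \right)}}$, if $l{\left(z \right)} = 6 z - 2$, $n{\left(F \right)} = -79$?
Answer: $- \frac{13552021}{530} \approx -25570.0$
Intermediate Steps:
$h{\left(K,u \right)} = - 8 u - 4 K$ ($h{\left(K,u \right)} = - 4 \left(\left(K + u\right) + u\right) = - 4 \left(K + 2 u\right) = - 8 u - 4 K$)
$l{\left(z \right)} = -2 + 6 z$
$-25570 + \frac{n{\left(69 \right)}}{l{\left(h{\left(12,5 \right)} \right)}} = -25570 - \frac{79}{-2 + 6 \left(\left(-8\right) 5 - 48\right)} = -25570 - \frac{79}{-2 + 6 \left(-40 - 48\right)} = -25570 - \frac{79}{-2 + 6 \left(-88\right)} = -25570 - \frac{79}{-2 - 528} = -25570 - \frac{79}{-530} = -25570 - - \frac{79}{530} = -25570 + \frac{79}{530} = - \frac{13552021}{530}$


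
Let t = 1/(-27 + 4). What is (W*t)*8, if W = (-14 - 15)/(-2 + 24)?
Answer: 116/253 ≈ 0.45850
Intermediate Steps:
W = -29/22 ≈ -1.3182
t = -1/23 (t = 1/(-23) = -1/23 ≈ -0.043478)
(W*t)*8 = -29/22*(-1/23)*8 = (29/506)*8 = 116/253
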